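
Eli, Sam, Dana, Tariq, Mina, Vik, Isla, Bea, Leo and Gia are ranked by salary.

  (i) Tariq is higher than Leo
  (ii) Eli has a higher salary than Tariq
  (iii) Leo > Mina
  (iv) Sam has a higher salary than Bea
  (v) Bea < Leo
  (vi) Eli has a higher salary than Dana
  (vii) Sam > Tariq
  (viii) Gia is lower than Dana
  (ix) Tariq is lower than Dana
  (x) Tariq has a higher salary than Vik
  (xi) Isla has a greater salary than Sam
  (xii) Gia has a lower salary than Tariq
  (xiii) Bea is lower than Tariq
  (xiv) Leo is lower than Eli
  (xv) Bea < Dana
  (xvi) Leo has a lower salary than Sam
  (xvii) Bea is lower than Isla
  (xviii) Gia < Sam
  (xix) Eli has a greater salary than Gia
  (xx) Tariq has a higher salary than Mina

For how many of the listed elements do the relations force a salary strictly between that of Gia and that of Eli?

2

The relations place Gia below Eli. An element lies strictly between them when it is forced above Gia and also forced below Eli.
Above Gia: {Tariq, Dana, Sam, Isla}. Below Eli: {Vik, Bea, Mina, Leo, Tariq, Dana}.
Intersection: {Tariq, Dana} — 2.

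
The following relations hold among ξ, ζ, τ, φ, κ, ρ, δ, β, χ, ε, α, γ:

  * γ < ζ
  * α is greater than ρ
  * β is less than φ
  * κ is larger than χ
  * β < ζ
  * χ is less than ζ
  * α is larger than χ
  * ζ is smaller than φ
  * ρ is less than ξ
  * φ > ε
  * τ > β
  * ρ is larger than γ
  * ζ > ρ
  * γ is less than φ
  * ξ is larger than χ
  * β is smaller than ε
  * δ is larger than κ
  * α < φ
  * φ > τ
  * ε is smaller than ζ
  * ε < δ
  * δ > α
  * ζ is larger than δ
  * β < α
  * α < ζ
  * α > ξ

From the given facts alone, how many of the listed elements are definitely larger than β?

6

Directly above β: ε, α, ζ, τ, φ.
One step further: δ (6 so far).
No other element is forced above β by the given relations, so the count is 6.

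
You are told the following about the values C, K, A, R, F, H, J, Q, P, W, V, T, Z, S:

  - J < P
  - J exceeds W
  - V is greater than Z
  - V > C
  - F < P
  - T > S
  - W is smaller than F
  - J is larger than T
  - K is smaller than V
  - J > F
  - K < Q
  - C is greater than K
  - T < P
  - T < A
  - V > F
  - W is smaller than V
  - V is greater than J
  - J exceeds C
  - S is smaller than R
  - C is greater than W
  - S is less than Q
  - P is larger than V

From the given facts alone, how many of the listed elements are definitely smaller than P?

9

Directly below P: F, T, J, V.
One step further: W, Z, K, S, C (9 so far).
Nothing else is reachable below P; 9 in all.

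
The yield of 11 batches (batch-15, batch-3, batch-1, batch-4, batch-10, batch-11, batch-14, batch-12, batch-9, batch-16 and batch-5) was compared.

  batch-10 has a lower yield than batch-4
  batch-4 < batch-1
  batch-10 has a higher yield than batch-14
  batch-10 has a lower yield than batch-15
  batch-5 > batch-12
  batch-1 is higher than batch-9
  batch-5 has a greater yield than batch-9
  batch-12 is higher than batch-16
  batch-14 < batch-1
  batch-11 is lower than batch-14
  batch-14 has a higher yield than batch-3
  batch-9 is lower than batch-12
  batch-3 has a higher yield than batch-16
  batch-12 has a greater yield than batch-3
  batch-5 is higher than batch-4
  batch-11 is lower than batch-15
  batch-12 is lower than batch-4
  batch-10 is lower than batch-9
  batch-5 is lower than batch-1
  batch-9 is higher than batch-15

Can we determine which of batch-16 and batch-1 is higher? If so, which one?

batch-16 < batch-3 and batch-3 < batch-14 give batch-16 < batch-14.
Then batch-14 < batch-10 extends the chain to batch-10.
With batch-10 < batch-15: batch-16 < batch-3 < batch-14 < batch-10 < batch-15.
Then batch-15 < batch-9 extends the chain to batch-9.
With batch-9 < batch-12: batch-16 < batch-3 < batch-14 < batch-10 < batch-15 < batch-9 < batch-12.
With batch-12 < batch-4: batch-16 < batch-3 < batch-14 < batch-10 < batch-15 < batch-9 < batch-12 < batch-4.
With batch-4 < batch-5: batch-16 < batch-3 < batch-14 < batch-10 < batch-15 < batch-9 < batch-12 < batch-4 < batch-5.
Then batch-5 < batch-1 extends the chain to batch-1.
So batch-1 is higher.

batch-1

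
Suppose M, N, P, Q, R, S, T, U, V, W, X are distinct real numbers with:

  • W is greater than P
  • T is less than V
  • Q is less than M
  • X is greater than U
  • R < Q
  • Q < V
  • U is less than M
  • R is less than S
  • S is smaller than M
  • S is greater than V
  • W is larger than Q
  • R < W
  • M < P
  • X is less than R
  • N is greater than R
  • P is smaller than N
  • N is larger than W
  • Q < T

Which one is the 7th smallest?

Chaining the given pairs: U < X < R < Q < T < V < S < M < P < W < N.
The 7th smallest is S.

S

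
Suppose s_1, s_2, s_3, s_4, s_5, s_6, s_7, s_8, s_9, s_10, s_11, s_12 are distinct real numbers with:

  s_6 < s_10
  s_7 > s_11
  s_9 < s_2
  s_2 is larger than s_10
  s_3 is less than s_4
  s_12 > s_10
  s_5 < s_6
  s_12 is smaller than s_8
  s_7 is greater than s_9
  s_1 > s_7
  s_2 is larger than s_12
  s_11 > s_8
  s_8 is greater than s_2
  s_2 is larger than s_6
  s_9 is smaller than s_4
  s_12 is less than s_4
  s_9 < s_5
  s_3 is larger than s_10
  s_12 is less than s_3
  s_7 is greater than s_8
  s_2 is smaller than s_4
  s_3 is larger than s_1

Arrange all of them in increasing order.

s_9 < s_5 < s_6 < s_10 < s_12 < s_2 < s_8 < s_11 < s_7 < s_1 < s_3 < s_4

The consecutive links are each given: s_9 < s_5; s_5 < s_6; s_6 < s_10; s_10 < s_12; s_12 < s_2; s_2 < s_8; s_8 < s_11; s_11 < s_7; s_7 < s_1; s_1 < s_3; s_3 < s_4.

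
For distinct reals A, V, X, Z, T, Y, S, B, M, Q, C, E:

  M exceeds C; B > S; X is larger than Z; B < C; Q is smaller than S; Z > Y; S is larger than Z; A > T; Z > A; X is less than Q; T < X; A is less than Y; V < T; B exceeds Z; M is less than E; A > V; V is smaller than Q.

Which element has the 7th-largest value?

X

The consecutive relations fix a unique order: V < T < A < Y < Z < X < Q < S < B < C < M < E.
Counting 7 from the largest end gives X.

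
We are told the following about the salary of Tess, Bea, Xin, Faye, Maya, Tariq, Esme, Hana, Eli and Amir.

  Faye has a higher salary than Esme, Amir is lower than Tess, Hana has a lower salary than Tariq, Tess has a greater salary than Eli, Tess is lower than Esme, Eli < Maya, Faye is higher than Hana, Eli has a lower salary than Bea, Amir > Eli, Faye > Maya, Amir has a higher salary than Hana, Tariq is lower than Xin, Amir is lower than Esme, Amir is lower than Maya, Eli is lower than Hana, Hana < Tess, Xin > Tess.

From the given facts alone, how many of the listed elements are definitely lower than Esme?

Directly below Esme: Amir, Tess.
One step further: Eli, Hana (4 so far).
No other element is forced below Esme by the given relations, so the count is 4.

4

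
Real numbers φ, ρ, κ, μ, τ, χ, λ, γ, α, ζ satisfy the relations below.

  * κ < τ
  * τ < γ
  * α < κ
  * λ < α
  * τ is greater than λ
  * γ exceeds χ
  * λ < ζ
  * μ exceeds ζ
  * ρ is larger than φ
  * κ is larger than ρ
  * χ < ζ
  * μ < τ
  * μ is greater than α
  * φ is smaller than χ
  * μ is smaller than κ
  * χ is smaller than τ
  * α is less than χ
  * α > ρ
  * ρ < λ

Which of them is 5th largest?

ζ

Chaining the given pairs: φ < ρ < λ < α < χ < ζ < μ < κ < τ < γ.
Counting 5 from the largest end gives ζ.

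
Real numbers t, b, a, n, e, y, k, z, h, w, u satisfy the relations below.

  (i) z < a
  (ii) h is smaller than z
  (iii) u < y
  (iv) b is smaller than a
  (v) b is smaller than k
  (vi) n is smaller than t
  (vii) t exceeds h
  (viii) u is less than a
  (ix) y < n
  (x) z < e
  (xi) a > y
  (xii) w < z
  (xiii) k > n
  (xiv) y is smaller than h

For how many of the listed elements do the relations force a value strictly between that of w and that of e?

Chaining upward from w reaches: z, a.
Chaining downward from e reaches: u, y, h, z.
Strictly between w and e are those in both lists: z — 1 element.

1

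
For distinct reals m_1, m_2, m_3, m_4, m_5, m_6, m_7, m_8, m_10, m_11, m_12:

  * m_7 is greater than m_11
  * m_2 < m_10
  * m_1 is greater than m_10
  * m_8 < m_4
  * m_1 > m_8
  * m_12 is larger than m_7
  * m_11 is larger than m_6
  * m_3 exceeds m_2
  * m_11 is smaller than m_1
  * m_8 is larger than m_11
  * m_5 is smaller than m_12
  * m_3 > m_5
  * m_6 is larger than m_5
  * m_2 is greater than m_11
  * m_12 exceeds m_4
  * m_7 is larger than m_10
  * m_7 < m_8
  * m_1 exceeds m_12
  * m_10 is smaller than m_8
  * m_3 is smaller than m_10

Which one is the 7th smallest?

The consecutive relations fix a unique order: m_5 < m_6 < m_11 < m_2 < m_3 < m_10 < m_7 < m_8 < m_4 < m_12 < m_1.
Counting 7 from the smallest end gives m_7.

m_7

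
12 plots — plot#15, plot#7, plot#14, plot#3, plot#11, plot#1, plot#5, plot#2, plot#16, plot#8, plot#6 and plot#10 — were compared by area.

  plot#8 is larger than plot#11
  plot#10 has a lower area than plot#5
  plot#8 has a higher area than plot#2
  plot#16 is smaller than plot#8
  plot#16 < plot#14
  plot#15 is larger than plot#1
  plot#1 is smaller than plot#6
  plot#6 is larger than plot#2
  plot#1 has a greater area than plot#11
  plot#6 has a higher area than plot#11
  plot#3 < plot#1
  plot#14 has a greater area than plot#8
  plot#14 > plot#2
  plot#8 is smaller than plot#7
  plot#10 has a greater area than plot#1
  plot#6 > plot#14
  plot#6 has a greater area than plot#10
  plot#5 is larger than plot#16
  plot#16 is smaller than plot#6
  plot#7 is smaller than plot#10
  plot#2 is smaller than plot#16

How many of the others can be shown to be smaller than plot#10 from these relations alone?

The elements the relations force below plot#10 are plot#2, plot#3, plot#11, plot#16, plot#1, plot#8, plot#7 — no chain reaches any other.
That is 7.

7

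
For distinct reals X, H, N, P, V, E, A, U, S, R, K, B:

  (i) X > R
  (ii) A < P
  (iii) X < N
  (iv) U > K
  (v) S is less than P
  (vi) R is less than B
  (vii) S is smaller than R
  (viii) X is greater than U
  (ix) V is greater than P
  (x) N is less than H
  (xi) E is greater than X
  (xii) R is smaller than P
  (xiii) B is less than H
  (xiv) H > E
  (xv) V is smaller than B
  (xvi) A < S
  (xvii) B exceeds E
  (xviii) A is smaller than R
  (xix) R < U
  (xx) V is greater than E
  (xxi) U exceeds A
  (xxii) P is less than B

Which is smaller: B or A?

A

A < S and S < R give A < R.
Then R < U extends the chain to U.
With U < X: A < S < R < U < X.
With X < E: A < S < R < U < X < E.
With E < V: A < S < R < U < X < E < V.
Then V < B extends the chain to B.
So A < B; A is the smaller of the two.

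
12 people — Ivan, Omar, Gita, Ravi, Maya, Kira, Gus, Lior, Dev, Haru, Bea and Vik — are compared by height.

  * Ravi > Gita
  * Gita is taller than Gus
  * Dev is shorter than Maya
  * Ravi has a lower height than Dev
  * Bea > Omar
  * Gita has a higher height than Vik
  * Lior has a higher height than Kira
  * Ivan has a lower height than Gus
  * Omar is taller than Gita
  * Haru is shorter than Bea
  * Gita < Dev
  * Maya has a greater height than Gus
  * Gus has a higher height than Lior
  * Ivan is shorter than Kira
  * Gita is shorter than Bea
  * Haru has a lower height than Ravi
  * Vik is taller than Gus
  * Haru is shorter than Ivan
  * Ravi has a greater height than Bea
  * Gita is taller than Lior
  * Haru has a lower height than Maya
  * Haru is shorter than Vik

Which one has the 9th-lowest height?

Bea

The consecutive relations fix a unique order: Haru < Ivan < Kira < Lior < Gus < Vik < Gita < Omar < Bea < Ravi < Dev < Maya.
The 9th smallest is Bea.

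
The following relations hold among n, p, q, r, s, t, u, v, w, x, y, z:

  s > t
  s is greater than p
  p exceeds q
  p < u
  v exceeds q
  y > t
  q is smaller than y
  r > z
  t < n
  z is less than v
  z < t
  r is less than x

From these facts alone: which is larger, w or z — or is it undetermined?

undetermined

Following every chain through z: above z we get t, s, n, v, r, y, x.
w is not reached, and no chain runs the other way from w to z.
So the given relations leave the order of z and w undetermined.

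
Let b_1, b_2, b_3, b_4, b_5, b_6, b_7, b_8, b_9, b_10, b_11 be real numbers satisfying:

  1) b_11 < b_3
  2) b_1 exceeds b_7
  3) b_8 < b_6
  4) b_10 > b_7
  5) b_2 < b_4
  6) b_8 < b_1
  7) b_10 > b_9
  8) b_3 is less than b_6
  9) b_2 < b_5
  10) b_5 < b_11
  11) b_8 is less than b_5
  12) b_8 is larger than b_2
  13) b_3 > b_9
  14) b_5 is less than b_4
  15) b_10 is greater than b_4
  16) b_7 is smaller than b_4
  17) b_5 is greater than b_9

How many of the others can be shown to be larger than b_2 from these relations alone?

Directly above b_2: b_8, b_5, b_4.
One step further: b_1, b_11, b_10, b_6 (7 so far).
One step further: b_3 (8 so far).
No other element is forced above b_2 by the given relations, so the count is 8.

8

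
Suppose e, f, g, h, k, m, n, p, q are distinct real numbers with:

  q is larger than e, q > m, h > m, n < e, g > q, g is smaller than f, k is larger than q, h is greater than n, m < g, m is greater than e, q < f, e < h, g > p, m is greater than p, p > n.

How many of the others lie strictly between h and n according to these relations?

Chaining upward from n reaches: p, e, m, q, g, k, f.
Chaining downward from h reaches: p, e, m.
Strictly between n and h are those in both lists: p, e, m — 3 elements.

3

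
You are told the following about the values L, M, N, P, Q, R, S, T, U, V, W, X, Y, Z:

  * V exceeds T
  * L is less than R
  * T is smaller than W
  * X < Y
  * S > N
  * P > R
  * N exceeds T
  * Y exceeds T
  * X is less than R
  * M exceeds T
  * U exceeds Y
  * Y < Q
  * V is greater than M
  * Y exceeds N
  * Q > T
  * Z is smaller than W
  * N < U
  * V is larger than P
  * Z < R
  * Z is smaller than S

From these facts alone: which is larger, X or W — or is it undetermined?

undetermined

Following every chain through X: above X we get Y, R, U, Q, P, V.
W is not reached, and no chain runs the other way from W to X.
So the given relations leave the order of X and W undetermined.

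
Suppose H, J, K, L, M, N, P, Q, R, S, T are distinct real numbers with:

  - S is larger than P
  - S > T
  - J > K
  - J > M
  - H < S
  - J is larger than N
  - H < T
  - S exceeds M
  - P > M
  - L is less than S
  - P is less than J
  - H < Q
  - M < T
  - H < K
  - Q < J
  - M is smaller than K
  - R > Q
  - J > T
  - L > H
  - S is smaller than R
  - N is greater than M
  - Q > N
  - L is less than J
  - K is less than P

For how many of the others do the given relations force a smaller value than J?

8

The elements the relations force below J are H, M, K, T, L, N, Q, P — no chain reaches any other.
That is 8.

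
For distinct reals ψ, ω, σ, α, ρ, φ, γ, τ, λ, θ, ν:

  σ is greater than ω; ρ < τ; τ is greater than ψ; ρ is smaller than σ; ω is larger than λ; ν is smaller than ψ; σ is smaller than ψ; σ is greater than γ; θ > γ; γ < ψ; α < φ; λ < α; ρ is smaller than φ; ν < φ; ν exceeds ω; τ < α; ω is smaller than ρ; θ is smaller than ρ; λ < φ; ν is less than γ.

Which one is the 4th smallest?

γ

Chaining the given pairs: λ < ω < ν < γ < θ < ρ < σ < ψ < τ < α < φ.
The 4th smallest is γ.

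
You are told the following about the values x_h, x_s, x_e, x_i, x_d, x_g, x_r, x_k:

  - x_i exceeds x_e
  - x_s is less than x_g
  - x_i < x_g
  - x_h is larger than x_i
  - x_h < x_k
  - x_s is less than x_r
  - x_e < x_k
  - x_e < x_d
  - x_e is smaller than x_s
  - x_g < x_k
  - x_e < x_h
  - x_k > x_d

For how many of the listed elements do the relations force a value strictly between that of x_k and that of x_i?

2

Chaining upward from x_i reaches: x_g, x_h.
Chaining downward from x_k reaches: x_e, x_s, x_g, x_d, x_h.
Strictly between x_i and x_k are those in both lists: x_g, x_h — 2 elements.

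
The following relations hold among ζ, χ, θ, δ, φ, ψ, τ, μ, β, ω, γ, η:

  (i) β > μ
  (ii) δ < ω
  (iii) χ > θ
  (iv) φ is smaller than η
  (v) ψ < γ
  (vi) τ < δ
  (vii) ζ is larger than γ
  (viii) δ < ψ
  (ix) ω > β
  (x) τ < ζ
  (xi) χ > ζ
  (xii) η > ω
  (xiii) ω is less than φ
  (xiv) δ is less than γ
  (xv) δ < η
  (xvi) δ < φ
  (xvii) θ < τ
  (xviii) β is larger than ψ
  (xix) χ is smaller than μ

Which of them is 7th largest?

ζ

The consecutive relations fix a unique order: θ < τ < δ < ψ < γ < ζ < χ < μ < β < ω < φ < η.
Counting 7 from the largest end gives ζ.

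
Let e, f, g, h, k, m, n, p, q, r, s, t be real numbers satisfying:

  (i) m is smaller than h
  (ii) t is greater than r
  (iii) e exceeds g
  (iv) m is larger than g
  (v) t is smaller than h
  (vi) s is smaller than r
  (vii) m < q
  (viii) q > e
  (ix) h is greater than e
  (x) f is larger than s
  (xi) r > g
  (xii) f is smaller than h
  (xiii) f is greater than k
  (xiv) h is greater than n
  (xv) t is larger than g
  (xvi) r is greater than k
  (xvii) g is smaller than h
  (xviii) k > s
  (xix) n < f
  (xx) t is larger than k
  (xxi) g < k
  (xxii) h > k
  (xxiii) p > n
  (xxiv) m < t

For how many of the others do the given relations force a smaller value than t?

5

The elements the relations force below t are s, g, k, m, r — no chain reaches any other.
That is 5.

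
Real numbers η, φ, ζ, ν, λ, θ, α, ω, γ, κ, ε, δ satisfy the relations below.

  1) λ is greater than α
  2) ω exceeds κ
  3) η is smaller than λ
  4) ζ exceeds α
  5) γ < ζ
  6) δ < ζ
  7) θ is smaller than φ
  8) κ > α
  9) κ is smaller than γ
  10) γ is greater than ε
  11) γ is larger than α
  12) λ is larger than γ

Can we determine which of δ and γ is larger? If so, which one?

Following every chain through δ: above δ we get ζ.
γ is not reached, and no chain runs the other way from γ to δ.
So the given relations leave the order of δ and γ undetermined.

undetermined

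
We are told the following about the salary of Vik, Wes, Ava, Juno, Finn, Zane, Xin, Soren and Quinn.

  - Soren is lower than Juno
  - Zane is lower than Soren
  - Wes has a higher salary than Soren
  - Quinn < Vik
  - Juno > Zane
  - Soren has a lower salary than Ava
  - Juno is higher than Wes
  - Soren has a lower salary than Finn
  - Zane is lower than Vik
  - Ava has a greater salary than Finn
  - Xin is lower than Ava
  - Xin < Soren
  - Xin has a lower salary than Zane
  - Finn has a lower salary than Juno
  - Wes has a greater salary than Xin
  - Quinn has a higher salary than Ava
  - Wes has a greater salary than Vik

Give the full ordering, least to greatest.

Xin < Zane < Soren < Finn < Ava < Quinn < Vik < Wes < Juno

Each adjacent pair is fixed by a given relation: Xin < Zane; Zane < Soren; Soren < Finn; Finn < Ava; Ava < Quinn; Quinn < Vik; Vik < Wes; Wes < Juno. Chaining them end to end gives the full order.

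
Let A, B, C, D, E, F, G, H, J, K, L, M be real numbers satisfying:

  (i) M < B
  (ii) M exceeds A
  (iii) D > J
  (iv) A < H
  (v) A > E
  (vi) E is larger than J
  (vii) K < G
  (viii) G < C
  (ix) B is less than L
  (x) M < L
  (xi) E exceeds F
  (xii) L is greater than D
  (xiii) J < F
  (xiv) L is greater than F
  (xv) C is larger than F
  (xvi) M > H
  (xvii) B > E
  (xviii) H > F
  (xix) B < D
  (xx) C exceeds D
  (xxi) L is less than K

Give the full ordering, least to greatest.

J < F < E < A < H < M < B < D < L < K < G < C

The consecutive links are each given: J < F; F < E; E < A; A < H; H < M; M < B; B < D; D < L; L < K; K < G; G < C.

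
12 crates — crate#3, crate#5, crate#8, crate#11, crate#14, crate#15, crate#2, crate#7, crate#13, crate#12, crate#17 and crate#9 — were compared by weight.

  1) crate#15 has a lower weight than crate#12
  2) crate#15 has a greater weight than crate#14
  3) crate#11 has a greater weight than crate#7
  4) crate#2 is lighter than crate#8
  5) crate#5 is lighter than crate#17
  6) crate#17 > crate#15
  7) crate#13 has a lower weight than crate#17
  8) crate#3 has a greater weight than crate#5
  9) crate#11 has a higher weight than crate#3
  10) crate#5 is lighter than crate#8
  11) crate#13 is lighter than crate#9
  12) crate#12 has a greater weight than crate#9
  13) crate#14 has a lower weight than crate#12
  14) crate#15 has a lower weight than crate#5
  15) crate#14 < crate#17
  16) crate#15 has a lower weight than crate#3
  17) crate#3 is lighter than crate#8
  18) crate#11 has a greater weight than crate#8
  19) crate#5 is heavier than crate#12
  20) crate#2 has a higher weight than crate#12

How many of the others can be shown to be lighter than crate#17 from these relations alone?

The elements the relations force below crate#17 are crate#13, crate#14, crate#15, crate#9, crate#12, crate#5 — no chain reaches any other.
That is 6.

6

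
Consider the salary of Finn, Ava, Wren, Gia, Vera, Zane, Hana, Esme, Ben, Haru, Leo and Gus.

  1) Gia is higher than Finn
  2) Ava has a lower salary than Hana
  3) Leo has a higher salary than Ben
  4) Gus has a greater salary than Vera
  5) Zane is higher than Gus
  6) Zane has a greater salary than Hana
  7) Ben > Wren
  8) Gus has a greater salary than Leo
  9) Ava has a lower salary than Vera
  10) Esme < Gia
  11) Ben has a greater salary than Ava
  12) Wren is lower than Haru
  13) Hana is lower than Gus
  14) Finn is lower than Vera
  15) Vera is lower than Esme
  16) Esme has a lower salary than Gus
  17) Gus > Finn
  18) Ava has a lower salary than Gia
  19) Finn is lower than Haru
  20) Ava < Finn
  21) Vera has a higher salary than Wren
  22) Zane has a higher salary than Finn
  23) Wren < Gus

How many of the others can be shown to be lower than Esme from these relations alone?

4

The elements the relations force below Esme are Ava, Finn, Wren, Vera — no chain reaches any other.
That is 4.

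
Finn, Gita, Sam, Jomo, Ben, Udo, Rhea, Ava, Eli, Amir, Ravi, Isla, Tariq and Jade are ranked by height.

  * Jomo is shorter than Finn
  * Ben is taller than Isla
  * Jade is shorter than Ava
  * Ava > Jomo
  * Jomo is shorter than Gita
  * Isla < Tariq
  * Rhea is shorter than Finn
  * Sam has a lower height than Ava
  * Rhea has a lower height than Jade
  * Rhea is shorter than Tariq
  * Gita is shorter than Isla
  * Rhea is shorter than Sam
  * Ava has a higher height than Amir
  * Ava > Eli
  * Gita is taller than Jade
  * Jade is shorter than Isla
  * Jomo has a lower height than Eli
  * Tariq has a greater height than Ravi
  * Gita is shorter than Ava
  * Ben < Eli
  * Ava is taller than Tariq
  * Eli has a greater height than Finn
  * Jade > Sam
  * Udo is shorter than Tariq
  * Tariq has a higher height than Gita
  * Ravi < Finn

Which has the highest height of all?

Chaining downward from Ava: directly below it, Sam, Jomo, Amir, Jade, Gita, Tariq, Eli; then Udo, Rhea, Ravi, Finn, Isla, Ben.
That covers every other element, and nothing is given above Ava, so Ava is the highest height.

Ava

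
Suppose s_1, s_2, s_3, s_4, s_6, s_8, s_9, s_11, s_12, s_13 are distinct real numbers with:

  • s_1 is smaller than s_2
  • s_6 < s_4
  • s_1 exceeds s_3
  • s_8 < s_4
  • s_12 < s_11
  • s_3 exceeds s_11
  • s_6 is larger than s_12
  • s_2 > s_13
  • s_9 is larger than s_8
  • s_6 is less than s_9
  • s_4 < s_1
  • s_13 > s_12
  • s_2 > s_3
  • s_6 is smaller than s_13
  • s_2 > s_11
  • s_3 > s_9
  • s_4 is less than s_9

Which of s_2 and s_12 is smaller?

s_12 < s_6 < s_4 < s_9 < s_3 < s_2, by transitivity through s_6, s_4, s_9, s_3.
So s_12 < s_2; s_12 is the smaller of the two.

s_12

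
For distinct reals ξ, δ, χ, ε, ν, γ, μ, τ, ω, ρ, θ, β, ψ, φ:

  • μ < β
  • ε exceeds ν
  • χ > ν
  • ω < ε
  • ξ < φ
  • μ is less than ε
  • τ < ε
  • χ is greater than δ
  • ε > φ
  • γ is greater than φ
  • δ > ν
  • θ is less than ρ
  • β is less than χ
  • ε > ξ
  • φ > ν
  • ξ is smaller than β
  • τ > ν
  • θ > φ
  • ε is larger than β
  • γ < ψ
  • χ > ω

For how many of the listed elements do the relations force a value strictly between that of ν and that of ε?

Chaining upward from ν reaches: τ, φ, θ, γ, ρ, ψ, δ, χ.
Chaining downward from ε reaches: μ, ξ, β, τ, φ, ω.
Strictly between ν and ε are those in both lists: τ, φ — 2 elements.

2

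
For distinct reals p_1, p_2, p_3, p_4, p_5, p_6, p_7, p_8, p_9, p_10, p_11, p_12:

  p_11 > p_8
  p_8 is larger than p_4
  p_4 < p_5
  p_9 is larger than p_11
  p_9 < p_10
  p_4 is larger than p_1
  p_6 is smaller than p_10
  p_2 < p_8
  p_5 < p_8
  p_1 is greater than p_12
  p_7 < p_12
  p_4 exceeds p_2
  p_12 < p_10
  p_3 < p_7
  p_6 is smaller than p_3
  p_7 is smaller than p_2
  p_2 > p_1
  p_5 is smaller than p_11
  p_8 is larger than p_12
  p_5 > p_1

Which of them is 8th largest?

p_1

Chaining the given pairs: p_6 < p_3 < p_7 < p_12 < p_1 < p_2 < p_4 < p_5 < p_8 < p_11 < p_9 < p_10.
Counting 8 from the largest end gives p_1.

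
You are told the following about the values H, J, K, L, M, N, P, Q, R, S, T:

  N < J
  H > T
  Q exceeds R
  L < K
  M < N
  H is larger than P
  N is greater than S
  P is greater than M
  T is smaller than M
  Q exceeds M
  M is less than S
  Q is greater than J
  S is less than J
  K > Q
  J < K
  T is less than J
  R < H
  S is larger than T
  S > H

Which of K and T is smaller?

T

T < M and M < P give T < P.
With P < H: T < M < P < H.
With H < S: T < M < P < H < S.
Then S < N extends the chain to N.
With N < J: T < M < P < H < S < N < J.
Then J < Q extends the chain to Q.
With Q < K: T < M < P < H < S < N < J < Q < K.
So T < K; T is the smaller of the two.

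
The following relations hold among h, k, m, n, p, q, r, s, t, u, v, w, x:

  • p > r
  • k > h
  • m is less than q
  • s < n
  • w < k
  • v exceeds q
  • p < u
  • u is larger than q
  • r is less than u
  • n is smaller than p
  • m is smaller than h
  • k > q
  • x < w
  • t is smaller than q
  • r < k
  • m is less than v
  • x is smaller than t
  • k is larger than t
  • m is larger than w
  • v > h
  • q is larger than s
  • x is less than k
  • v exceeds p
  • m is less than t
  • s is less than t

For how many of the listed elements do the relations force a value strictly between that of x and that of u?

4

Chaining upward from x reaches: w, m, h, t, q, k, v.
Chaining downward from u reaches: s, n, r, p, w, m, t, q.
Strictly between x and u are those in both lists: w, m, t, q — 4 elements.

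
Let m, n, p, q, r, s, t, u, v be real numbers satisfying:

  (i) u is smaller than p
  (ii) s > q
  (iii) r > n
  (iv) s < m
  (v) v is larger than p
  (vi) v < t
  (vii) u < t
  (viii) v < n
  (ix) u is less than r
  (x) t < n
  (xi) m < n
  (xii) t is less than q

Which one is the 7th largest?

Chaining the given pairs: u < p < v < t < q < s < m < n < r.
The 7th largest is v.

v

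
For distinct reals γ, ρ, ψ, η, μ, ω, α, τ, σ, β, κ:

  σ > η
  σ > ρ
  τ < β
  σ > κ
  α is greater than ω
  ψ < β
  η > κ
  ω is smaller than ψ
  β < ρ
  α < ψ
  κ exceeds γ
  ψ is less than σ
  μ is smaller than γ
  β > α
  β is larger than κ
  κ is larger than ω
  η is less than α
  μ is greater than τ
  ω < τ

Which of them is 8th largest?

Chaining the given pairs: ω < τ < μ < γ < κ < η < α < ψ < β < ρ < σ.
The 8th largest is γ.

γ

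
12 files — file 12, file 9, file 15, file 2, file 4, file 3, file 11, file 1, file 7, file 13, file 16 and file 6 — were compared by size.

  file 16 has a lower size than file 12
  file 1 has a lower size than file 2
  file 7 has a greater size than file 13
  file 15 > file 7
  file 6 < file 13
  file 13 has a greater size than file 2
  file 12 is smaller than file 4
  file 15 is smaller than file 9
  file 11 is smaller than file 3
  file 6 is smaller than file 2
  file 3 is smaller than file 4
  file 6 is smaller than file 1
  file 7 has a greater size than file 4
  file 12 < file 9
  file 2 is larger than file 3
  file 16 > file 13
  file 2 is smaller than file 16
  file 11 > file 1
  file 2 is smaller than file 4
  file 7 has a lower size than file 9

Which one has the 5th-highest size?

The consecutive relations fix a unique order: file 6 < file 1 < file 11 < file 3 < file 2 < file 13 < file 16 < file 12 < file 4 < file 7 < file 15 < file 9.
The 5th largest is file 12.

file 12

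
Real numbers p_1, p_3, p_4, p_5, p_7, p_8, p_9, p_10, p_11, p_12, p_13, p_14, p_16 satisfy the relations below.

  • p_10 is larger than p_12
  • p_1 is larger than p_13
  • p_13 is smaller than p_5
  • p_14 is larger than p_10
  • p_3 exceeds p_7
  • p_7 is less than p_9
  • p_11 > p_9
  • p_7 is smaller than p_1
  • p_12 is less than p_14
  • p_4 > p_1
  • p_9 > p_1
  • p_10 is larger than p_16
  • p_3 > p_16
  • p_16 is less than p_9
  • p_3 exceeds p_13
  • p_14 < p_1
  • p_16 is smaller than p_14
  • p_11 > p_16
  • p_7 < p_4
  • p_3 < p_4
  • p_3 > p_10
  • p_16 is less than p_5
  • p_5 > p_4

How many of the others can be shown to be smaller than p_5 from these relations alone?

The elements the relations force below p_5 are p_12, p_16, p_7, p_13, p_10, p_14, p_3, p_1, p_4 — no chain reaches any other.
That is 9.

9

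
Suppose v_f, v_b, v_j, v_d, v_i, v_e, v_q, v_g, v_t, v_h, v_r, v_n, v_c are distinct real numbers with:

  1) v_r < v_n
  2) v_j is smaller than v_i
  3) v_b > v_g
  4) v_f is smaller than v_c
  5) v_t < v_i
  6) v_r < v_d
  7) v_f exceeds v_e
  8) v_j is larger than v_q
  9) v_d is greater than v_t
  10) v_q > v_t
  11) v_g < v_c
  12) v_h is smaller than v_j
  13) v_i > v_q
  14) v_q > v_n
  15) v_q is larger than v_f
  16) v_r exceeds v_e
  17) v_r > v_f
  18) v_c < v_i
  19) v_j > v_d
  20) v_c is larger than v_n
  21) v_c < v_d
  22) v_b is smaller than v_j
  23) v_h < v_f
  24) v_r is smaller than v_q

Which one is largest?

Chaining downward from v_i: directly below it, v_t, v_c, v_q, v_j; then v_h, v_f, v_g, v_b, v_r, v_n, v_d; then v_e.
That covers every other element, and nothing is given above v_i, so v_i is the largest.

v_i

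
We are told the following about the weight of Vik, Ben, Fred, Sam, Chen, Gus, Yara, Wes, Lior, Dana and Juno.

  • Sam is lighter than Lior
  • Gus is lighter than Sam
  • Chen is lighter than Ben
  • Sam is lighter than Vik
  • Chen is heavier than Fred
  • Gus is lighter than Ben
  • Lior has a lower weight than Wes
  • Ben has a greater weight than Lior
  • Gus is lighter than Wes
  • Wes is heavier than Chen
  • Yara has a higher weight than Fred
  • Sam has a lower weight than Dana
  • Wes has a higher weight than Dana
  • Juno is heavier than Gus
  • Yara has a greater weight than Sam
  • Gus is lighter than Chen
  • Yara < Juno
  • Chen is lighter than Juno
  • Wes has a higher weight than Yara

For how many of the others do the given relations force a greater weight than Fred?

The elements the relations force above Fred are Chen, Yara, Wes, Ben, Juno — no chain reaches any other.
That is 5.

5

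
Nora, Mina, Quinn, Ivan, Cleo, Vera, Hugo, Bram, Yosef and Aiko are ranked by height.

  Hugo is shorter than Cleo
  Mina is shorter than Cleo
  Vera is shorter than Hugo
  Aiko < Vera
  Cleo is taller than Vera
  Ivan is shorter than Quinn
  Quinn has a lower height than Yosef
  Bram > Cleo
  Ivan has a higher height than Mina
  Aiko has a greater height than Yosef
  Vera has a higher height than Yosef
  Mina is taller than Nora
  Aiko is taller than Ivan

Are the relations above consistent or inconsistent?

The single ordering Nora < Mina < Ivan < Quinn < Yosef < Aiko < Vera < Hugo < Cleo < Bram satisfies every listed relation, so no contradiction arises.

consistent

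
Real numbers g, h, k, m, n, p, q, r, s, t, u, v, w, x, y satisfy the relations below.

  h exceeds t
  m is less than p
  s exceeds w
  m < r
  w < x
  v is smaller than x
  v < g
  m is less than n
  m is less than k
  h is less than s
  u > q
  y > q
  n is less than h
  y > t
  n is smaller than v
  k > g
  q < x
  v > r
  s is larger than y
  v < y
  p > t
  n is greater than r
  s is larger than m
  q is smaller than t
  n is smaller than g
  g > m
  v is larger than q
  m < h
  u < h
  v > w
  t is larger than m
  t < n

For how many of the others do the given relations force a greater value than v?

From v the given relations immediately reach g, x, y.
From those, k, s — 5 in total.
Nothing else is reachable above v; 5 in all.

5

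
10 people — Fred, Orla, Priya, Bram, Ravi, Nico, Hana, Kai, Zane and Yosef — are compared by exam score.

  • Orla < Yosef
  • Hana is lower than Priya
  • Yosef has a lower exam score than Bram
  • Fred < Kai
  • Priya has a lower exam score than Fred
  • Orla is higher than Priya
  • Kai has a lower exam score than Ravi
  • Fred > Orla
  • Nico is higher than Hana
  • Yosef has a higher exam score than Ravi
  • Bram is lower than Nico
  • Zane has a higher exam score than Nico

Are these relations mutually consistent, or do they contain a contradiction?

consistent

Every relation is compatible with Hana < Priya < Orla < Fred < Kai < Ravi < Yosef < Bram < Nico < Zane; the set is consistent.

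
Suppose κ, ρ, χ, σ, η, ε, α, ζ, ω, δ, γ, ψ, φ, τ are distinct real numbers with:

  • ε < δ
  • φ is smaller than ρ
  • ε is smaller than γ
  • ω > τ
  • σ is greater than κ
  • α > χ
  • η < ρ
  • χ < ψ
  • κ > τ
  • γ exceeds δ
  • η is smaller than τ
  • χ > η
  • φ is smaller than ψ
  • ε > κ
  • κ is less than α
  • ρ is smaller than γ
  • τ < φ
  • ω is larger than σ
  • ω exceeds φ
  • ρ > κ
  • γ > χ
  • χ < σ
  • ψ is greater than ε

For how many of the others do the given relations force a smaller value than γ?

From γ the given relations immediately reach χ, ε, δ, ρ.
From those, η, φ, κ — 7 in total.
From those, τ — 8 in total.
Nothing else is reachable below γ; 8 in all.

8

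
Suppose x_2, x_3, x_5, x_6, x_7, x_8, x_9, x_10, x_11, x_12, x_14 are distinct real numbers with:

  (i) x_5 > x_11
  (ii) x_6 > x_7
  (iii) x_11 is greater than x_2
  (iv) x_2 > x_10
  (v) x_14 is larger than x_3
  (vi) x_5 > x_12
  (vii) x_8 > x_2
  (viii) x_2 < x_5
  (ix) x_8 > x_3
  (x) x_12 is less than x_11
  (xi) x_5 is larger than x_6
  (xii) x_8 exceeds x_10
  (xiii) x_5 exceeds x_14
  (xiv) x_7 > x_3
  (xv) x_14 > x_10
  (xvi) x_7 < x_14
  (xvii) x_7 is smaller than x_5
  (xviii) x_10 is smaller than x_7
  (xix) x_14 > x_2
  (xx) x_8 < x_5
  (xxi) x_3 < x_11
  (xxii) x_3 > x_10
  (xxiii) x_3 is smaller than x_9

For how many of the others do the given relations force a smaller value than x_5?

9

Directly below x_5: x_2, x_12, x_7, x_11, x_8, x_14, x_6.
One step further: x_10, x_3 (9 so far).
No other element is forced below x_5 by the given relations, so the count is 9.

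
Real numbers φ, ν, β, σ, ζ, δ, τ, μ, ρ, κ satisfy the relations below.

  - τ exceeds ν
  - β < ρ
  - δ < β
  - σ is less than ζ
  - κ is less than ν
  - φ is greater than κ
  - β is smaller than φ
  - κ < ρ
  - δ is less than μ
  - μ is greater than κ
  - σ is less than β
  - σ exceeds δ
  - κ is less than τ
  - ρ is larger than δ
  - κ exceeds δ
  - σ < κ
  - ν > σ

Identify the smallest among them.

δ

Chaining upward from δ: directly above it, σ, κ, β, ρ, μ; then ν, ζ, τ, φ.
That covers every other element, and nothing is given below δ, so δ is the smallest.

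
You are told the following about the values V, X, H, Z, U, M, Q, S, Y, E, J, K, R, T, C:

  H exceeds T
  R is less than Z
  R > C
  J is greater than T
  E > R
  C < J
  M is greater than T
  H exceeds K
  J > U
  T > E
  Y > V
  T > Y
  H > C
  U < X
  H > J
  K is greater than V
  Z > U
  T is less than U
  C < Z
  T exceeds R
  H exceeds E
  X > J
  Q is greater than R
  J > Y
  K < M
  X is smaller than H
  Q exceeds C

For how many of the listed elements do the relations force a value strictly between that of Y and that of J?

2

The relations place Y below J. An element lies strictly between them when it is forced above Y and also forced below J.
Above Y: {T, U, Z, M, X, H}. Below J: {V, C, R, E, T, U}.
Intersection: {T, U} — 2.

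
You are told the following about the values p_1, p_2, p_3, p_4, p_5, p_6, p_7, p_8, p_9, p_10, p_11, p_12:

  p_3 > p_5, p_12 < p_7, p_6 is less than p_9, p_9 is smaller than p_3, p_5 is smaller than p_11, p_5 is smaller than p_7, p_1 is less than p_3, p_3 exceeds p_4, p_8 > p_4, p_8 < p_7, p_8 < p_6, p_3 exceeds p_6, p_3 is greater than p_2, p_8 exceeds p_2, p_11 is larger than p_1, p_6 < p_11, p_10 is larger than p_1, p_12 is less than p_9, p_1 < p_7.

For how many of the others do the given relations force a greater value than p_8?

5

The elements the relations force above p_8 are p_6, p_9, p_3, p_7, p_11 — no chain reaches any other.
That is 5.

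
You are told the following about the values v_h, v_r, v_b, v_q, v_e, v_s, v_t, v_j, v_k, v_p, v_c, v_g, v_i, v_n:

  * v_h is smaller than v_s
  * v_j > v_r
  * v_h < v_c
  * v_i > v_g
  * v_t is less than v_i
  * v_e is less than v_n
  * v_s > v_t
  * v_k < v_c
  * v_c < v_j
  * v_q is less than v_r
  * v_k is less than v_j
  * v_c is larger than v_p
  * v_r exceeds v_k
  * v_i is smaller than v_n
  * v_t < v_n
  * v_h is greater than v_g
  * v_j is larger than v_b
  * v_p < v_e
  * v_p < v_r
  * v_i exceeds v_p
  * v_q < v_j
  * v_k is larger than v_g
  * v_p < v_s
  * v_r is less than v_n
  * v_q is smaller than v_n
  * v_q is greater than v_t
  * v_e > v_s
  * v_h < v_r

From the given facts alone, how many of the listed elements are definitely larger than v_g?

9

Directly above v_g: v_k, v_h, v_i.
One step further: v_c, v_r, v_s, v_j, v_n (8 so far).
One step further: v_e (9 so far).
Nothing else is reachable above v_g; 9 in all.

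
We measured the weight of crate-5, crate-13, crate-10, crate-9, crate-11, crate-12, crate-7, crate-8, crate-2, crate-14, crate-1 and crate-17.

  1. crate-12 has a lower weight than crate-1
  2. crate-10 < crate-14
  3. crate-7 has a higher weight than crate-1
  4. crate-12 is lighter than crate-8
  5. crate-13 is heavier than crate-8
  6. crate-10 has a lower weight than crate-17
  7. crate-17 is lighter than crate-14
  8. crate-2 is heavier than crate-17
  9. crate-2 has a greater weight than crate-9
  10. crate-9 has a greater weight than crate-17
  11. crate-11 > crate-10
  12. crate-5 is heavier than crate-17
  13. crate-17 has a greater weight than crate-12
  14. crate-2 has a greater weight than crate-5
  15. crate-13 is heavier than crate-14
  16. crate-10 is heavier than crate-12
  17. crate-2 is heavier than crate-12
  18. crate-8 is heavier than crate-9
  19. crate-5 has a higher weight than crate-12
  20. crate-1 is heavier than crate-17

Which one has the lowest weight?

crate-12

crate-10 is not least since crate-12 < crate-10; crate-17 is not least since crate-12 < crate-17; crate-1 is not least since crate-12 < crate-1; crate-7 is not least since crate-1 < crate-7; crate-5 is not least since crate-12 < crate-5; crate-14 is not least since crate-10 < crate-14; crate-9 is not least since crate-17 < crate-9; crate-11 is not least since crate-10 < crate-11; crate-8 is not least since crate-9 < crate-8; crate-13 is not least since crate-8 < crate-13; crate-2 is not least since crate-17 < crate-2.
Only crate-12 has nothing below it, so crate-12 is the lowest weight.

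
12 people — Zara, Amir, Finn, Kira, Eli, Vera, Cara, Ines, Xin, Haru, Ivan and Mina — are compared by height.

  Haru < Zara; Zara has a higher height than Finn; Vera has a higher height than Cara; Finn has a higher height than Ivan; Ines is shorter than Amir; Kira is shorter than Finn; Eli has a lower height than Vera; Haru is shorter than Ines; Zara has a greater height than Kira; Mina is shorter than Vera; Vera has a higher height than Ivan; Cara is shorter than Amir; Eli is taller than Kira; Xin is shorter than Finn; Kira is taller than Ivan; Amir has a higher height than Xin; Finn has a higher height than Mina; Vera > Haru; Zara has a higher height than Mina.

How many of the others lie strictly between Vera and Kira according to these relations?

1

The relations place Kira below Vera. An element lies strictly between them when it is forced above Kira and also forced below Vera.
Above Kira: {Finn, Zara, Eli}. Below Vera: {Ivan, Cara, Haru, Mina, Eli}.
Intersection: {Eli} — 1.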